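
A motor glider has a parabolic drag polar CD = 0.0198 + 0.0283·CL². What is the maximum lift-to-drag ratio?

For CD = CD0 + K·CL², (L/D)max occurs at CL* = √(CD0/K) and equals 1/(2√(K·CD0)).
(L/D)max = 1/(2√(0.0283 × 0.0198)) = 1/(2 × 0.02367) = 21.1

(L/D)max = 21.1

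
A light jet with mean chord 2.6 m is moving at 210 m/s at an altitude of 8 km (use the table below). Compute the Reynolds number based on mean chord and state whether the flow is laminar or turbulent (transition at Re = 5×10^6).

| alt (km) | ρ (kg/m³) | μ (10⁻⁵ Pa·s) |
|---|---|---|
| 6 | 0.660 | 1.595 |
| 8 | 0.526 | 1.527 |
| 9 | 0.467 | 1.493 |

Re = 1.88×10^7 (turbulent)

At 8 km, from the table: ρ = 0.526 kg/m³, μ = 1.527×10⁻⁵ Pa·s.
Re = ρ·v·c/μ = 0.526 × 210 × 2.6 / (1.527×10⁻⁵) = 1.88×10^7
Since 1.88×10^7 > 5×10^6, the flow is turbulent.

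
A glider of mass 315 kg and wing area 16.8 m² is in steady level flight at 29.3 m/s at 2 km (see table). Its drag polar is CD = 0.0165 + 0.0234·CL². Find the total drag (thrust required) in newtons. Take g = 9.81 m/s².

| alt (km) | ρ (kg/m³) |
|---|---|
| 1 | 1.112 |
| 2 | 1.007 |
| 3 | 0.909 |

At 2 km, from the table: ρ = 1.007 kg/m³.
Level flight ⇒ L = W = m·g = 315 × 9.81 = 3090.2 N.
q = ½ρv² = ½ × 1.007 × 29.3² = 432.2 Pa.
CL = 2W/(ρv²S) = 2×3090.2/(1.007×29.3²×16.8) = 0.4255.
CD = 0.0165 + 0.0234 × 0.4255² = 0.02074.
D = q·S·CD = 432.2 × 16.8 × 0.02074 = 150.6 N

D = 151 N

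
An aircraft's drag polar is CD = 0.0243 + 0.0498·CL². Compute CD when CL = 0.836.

CD = 0.0591

CD = 0.0243 + 0.0498 × 0.836² = 0.0243 + 0.03481 = 0.0591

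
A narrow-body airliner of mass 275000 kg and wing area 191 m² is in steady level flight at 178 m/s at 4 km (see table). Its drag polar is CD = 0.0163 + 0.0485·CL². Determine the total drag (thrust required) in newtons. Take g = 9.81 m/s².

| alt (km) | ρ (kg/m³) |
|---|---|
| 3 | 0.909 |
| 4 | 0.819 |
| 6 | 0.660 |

At 4 km, from the table: ρ = 0.819 kg/m³.
In steady level flight, lift balances weight: W = mg = 275000 × 9.81 = 2.6978×10^6 N.
Dynamic pressure q = 0.5 × 0.819 × 178² = 12970 Pa.
CL = 2W/(ρv²S) = 2×2.6978×10^6/(0.819×178²×191) = 1.089.
CD = 0.0163 + 0.0485 × 1.089² = 0.07378.
D = q·S·CD = 12970 × 191 × 0.07378 = 1.828×10^5 N

D = 1.83×10^5 N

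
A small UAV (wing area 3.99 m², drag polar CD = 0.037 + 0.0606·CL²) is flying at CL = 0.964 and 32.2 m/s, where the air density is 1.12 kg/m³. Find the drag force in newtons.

CD = 0.037 + 0.0606 × 0.964² = 0.09332
D = ½ρv²S·CD = ½ × 1.12 × 32.2² × 3.99 × 0.09332 = 216 N

D = 216 N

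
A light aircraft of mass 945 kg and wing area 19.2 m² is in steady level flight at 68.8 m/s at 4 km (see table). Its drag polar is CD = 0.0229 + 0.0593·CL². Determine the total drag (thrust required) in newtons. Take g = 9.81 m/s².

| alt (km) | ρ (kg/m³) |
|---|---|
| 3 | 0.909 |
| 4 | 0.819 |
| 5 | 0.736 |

At 4 km, from the table: ρ = 0.819 kg/m³.
In steady level flight, lift balances weight: W = mg = 945 × 9.81 = 9270.5 N.
Dynamic pressure q = 0.5 × 0.819 × 68.8² = 1938 Pa.
CL = 2W/(ρv²S) = 2×9270.5/(0.819×68.8²×19.2) = 0.2491.
CD = 0.0229 + 0.0593 × 0.2491² = 0.02658.
D = q·S·CD = 1938 × 19.2 × 0.02658 = 989.2 N

D = 989 N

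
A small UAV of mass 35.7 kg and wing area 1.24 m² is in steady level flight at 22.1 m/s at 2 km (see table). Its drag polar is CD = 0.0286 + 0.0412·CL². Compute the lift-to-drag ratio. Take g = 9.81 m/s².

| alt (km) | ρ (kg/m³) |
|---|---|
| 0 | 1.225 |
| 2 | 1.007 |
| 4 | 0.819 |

At 2 km, from the table: ρ = 1.007 kg/m³.
In steady level flight, lift balances weight: W = mg = 35.7 × 9.81 = 350.22 N.
Dynamic pressure q = 0.5 × 1.007 × 22.1² = 245.9 Pa.
CL = W/(q·S) = 350.22 / (245.9 × 1.24) = 1.149.
CD = 0.0286 + 0.0412 × 1.149² = 0.08295.
L/D = CL/CD = 1.149 / 0.08295 = 13.8

L/D = 13.8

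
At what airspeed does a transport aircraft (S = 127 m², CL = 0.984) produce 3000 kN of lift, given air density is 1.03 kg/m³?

L = ½ρv²S·CL ⇒ v = √(2L/(ρ·S·CL))
v = √(2 × 3×10^6 / (1.03 × 127 × 0.984)) = √46610 = 216 m/s

v = 216 m/s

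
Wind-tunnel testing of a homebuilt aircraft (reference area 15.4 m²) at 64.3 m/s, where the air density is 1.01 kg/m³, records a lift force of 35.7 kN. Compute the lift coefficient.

CL = 1.11

From L = ½ρv²S·CL, rearranging gives CL = 2L/(ρv²S).
CL = 2 × 35700 / (1.01 × 64.3² × 15.4) = 1.11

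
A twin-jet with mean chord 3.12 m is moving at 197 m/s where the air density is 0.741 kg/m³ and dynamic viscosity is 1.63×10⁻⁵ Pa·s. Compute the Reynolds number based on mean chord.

Re = ρ·v·c/μ = 0.741 × 197 × 3.12 / (1.63×10⁻⁵) = 2.79×10^7

Re = 2.79×10^7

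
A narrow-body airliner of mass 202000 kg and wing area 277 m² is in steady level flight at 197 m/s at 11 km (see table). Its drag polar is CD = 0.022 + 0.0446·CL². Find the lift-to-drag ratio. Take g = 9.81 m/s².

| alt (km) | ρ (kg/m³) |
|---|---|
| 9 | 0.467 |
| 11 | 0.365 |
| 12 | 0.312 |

L/D = 15

At 11 km, from the table: ρ = 0.365 kg/m³.
In steady level flight, lift balances weight: W = mg = 202000 × 9.81 = 1.9816×10^6 N.
q = ½ρv² = ½ × 0.365 × 197² = 7083 Pa.
CL = W/(q·S) = 1.9816×10^6 / (7083 × 277) = 1.01.
CD = 0.022 + 0.0446 × 1.01² = 0.0675.
L/D = CL/CD = 1.01 / 0.0675 = 15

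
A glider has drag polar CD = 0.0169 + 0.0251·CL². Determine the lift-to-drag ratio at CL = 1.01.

CD = 0.0169 + 0.0251 × 1.01² = 0.0425
L/D = CL/CD = 1.01 / 0.0425 = 23.8

L/D = 23.8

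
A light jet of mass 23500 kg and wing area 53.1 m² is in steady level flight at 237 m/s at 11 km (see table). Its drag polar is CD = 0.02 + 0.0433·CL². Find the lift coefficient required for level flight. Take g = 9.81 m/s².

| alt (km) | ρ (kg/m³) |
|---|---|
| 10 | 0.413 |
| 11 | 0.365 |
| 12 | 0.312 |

CL = 0.424

At 11 km, from the table: ρ = 0.365 kg/m³.
Weight W = mg = 23500 × 9.81 = 2.3054×10^5 N; in level flight L = W.
q = ½ρv² = ½ × 0.365 × 237² = 10250 Pa.
CL = 2W/(ρv²S) = 2×2.3054×10^5/(0.365×237²×53.1) = 0.4235.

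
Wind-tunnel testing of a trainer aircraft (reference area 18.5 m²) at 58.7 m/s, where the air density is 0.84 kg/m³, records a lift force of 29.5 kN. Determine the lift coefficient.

From L = ½ρv²S·CL, rearranging gives CL = 2L/(ρv²S).
CL = 2 × 29500 / (0.84 × 58.7² × 18.5) = 1.1

CL = 1.1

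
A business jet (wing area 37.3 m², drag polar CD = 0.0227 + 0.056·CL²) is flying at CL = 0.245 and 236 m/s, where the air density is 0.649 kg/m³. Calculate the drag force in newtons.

CD = 0.0227 + 0.056 × 0.245² = 0.02606
D = ½ρv²S·CD = ½ × 0.649 × 236² × 37.3 × 0.02606 = 17600 N

D = 17600 N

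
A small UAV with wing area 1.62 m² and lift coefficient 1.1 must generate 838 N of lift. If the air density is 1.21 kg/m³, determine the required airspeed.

v = 27.9 m/s

L = ½ρv²S·CL ⇒ v = √(2L/(ρ·S·CL))
v = √(2 × 838 / (1.21 × 1.62 × 1.1)) = √777.3 = 27.9 m/s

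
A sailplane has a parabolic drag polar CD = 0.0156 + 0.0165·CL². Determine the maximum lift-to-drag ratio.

For CD = CD0 + K·CL², (L/D)max occurs at CL* = √(CD0/K) and equals 1/(2√(K·CD0)).
(L/D)max = 1/(2√(0.0165 × 0.0156)) = 1/(2 × 0.01604) = 31.2

(L/D)max = 31.2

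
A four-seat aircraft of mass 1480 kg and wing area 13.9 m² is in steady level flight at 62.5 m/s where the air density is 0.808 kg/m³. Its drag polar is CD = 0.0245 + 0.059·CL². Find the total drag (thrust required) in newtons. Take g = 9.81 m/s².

D = 1100 N

Level flight ⇒ L = W = m·g = 1480 × 9.81 = 14519 N.
Dynamic pressure q = 0.5 × 0.808 × 62.5² = 1578 Pa.
Required CL = L/(qS) = 14519/(1578·13.9) = 0.6619.
CD = 0.0245 + 0.059 × 0.6619² = 0.05035.
D = q·S·CD = 1578 × 13.9 × 0.05035 = 1104 N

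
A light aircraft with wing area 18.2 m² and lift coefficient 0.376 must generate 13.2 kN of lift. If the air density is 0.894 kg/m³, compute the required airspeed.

L = ½ρv²S·CL ⇒ v = √(2L/(ρ·S·CL))
v = √(2 × 13200 / (0.894 × 18.2 × 0.376)) = √4315 = 65.7 m/s

v = 65.7 m/s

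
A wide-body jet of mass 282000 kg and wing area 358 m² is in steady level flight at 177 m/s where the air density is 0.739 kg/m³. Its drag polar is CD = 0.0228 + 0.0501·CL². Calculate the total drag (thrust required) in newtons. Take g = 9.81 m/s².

D = 1.87×10^5 N

In steady level flight, lift balances weight: W = mg = 282000 × 9.81 = 2.7664×10^6 N.
Dynamic pressure q = 0.5 × 0.739 × 177² = 11580 Pa.
CL = 2W/(ρv²S) = 2×2.7664×10^6/(0.739×177²×358) = 0.6675.
CD = 0.0228 + 0.0501 × 0.6675² = 0.04512.
D = q·S·CD = 11580 × 358 × 0.04512 = 1.87×10^5 N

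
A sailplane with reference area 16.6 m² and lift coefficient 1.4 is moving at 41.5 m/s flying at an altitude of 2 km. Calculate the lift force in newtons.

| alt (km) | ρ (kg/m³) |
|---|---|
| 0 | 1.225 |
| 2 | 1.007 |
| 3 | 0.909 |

L = 20200 N

At 2 km, from the table: ρ = 1.007 kg/m³.
L = ½ρv²S·CL = ½ × 1.007 × 41.5² × 16.6 × 1.4 = 20200 N ≈ 20.2 kN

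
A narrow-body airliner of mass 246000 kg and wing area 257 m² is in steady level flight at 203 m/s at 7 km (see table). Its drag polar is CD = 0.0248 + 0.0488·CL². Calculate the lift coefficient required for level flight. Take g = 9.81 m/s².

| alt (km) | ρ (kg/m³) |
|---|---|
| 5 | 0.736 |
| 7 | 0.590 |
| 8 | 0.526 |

CL = 0.772

At 7 km, from the table: ρ = 0.590 kg/m³.
Level flight ⇒ L = W = m·g = 246000 × 9.81 = 2.4133×10^6 N.
Dynamic pressure q = 0.5 × 0.59 × 203² = 12160 Pa.
Required CL = L/(qS) = 2.4133×10^6/(12160·257) = 0.7724.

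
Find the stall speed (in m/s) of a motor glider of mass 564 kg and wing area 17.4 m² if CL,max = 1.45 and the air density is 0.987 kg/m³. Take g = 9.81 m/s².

Stall occurs when L = W at CL,max. W = mg = 564 × 9.81 = 5533 N.
From L = ½ρV²S·CL,max = W: V_stall = √(2W/(ρSCL,max)) = √(2·5533/(0.987·17.4·1.45))
V_stall = √444.4 = 21.1 m/s

V_stall = 21.1 m/s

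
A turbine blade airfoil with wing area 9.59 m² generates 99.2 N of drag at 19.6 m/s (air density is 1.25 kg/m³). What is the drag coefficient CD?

CD = 0.0431

From D = ½ρv²S·CD, rearranging gives CD = 2D/(ρv²S).
CD = 2 × 99.2 / (1.25 × 19.6² × 9.59) = 0.0431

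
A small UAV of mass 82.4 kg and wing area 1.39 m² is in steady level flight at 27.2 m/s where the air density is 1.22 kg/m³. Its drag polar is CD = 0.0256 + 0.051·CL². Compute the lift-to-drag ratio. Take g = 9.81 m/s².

Level flight ⇒ L = W = m·g = 82.4 × 9.81 = 808.34 N.
q = ½ρv² = ½ × 1.22 × 27.2² = 451.3 Pa.
CL = 2W/(ρv²S) = 2×808.34/(1.22×27.2²×1.39) = 1.289.
CD = 0.0256 + 0.051 × 1.289² = 0.1103.
L/D = CL/CD = 1.289 / 0.1103 = 11.7

L/D = 11.7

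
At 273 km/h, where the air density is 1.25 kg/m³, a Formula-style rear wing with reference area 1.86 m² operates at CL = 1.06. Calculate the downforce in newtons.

L = 7090 N

Convert speed: v = 273 km/h ÷ 3.6 = 75.83 m/s.
Dynamic pressure q = ½ρv² = ½ × 1.25 × 75.83² = 3594 Pa.
L = q·S·CL = 3594 × 1.86 × 1.06 = 7090 N ≈ 7.09 kN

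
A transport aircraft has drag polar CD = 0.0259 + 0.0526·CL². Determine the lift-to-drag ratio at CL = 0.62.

L/D = 13.4

CD = 0.0259 + 0.0526 × 0.62² = 0.04612
L/D = CL/CD = 0.62 / 0.04612 = 13.4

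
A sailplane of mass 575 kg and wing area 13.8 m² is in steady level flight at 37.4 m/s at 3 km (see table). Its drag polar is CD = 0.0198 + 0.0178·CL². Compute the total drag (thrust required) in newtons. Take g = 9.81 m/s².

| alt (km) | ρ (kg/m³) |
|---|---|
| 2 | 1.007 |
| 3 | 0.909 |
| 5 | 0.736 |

D = 238 N

At 3 km, from the table: ρ = 0.909 kg/m³.
Level flight ⇒ L = W = m·g = 575 × 9.81 = 5640.8 N.
q = ½ρv² = ½ × 0.909 × 37.4² = 635.7 Pa.
CL = 2W/(ρv²S) = 2×5640.8/(0.909×37.4²×13.8) = 0.643.
CD = 0.0198 + 0.0178 × 0.643² = 0.02716.
D = q·S·CD = 635.7 × 13.8 × 0.02716 = 238.3 N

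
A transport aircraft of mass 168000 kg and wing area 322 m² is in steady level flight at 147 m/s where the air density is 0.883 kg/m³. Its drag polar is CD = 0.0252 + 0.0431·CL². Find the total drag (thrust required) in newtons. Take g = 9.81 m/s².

D = 1.16×10^5 N

Level flight ⇒ L = W = m·g = 168000 × 9.81 = 1.6481×10^6 N.
q = ½ρv² = ½ × 0.883 × 147² = 9540 Pa.
Required CL = L/(qS) = 1.6481×10^6/(9540·322) = 0.5365.
CD = 0.0252 + 0.0431 × 0.5365² = 0.0376.
D = q·S·CD = 9540 × 322 × 0.0376 = 1.155×10^5 N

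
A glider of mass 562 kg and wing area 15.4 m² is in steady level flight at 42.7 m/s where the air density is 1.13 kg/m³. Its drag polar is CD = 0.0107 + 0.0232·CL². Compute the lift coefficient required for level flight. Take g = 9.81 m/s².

CL = 0.348

Weight W = mg = 562 × 9.81 = 5513.2 N; in level flight L = W.
Dynamic pressure q = 0.5 × 1.13 × 42.7² = 1030 Pa.
Required CL = L/(qS) = 5513.2/(1030·15.4) = 0.3475.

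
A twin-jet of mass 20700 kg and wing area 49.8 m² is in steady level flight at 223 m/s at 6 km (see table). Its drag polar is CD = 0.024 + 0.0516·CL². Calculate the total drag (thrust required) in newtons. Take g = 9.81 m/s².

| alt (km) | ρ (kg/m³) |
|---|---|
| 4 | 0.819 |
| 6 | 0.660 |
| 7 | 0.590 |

D = 22200 N

At 6 km, from the table: ρ = 0.660 kg/m³.
In steady level flight, lift balances weight: W = mg = 20700 × 9.81 = 2.0307×10^5 N.
q = ½ρv² = ½ × 0.66 × 223² = 16410 Pa.
CL = W/(q·S) = 2.0307×10^5 / (16410 × 49.8) = 0.2485.
CD = 0.024 + 0.0516 × 0.2485² = 0.02719.
D = q·S·CD = 16410 × 49.8 × 0.02719 = 22220 N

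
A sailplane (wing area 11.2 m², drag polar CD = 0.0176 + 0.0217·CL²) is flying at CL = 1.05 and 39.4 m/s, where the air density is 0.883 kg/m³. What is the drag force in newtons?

CD = 0.0176 + 0.0217 × 1.05² = 0.04152
D = ½ρv²S·CD = ½ × 0.883 × 39.4² × 11.2 × 0.04152 = 319 N

D = 319 N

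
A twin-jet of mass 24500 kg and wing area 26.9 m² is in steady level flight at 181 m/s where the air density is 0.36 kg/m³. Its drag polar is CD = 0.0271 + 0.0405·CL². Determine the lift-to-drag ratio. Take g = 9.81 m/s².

L/D = 12.6

Weight W = mg = 24500 × 9.81 = 2.4034×10^5 N; in level flight L = W.
Dynamic pressure q = 0.5 × 0.36 × 181² = 5897 Pa.
Required CL = L/(qS) = 2.4034×10^5/(5897·26.9) = 1.515.
CD = 0.0271 + 0.0405 × 1.515² = 0.1201.
L/D = CL/CD = 1.515 / 0.1201 = 12.6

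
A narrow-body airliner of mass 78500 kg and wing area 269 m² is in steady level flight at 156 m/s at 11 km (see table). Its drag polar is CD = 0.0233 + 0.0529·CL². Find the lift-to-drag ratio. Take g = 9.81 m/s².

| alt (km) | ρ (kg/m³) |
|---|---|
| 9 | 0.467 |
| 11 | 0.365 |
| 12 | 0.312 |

L/D = 14.2

At 11 km, from the table: ρ = 0.365 kg/m³.
In steady level flight, lift balances weight: W = mg = 78500 × 9.81 = 7.7008×10^5 N.
q = ½ρv² = ½ × 0.365 × 156² = 4441 Pa.
CL = W/(q·S) = 7.7008×10^5 / (4441 × 269) = 0.6446.
CD = 0.0233 + 0.0529 × 0.6446² = 0.04528.
L/D = CL/CD = 0.6446 / 0.04528 = 14.2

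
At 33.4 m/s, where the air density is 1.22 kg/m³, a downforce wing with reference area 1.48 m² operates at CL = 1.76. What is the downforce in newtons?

L = ½ρv²S·CL = ½ × 1.22 × 33.4² × 1.48 × 1.76 = 1770 N

L = 1770 N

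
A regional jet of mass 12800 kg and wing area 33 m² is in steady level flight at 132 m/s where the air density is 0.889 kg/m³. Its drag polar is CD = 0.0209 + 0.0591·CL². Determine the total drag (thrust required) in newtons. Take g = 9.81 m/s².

D = 8990 N

Level flight ⇒ L = W = m·g = 12800 × 9.81 = 1.2557×10^5 N.
Dynamic pressure q = 0.5 × 0.889 × 132² = 7745 Pa.
CL = 2W/(ρv²S) = 2×1.2557×10^5/(0.889×132²×33) = 0.4913.
CD = 0.0209 + 0.0591 × 0.4913² = 0.03517.
D = q·S·CD = 7745 × 33 × 0.03517 = 8988 N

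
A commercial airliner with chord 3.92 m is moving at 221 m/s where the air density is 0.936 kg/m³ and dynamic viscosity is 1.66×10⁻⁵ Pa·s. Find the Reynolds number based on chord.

Re = ρ·v·c/μ = 0.936 × 221 × 3.92 / (1.66×10⁻⁵) = 4.88×10^7

Re = 4.88×10^7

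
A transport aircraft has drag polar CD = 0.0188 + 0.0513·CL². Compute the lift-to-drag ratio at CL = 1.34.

L/D = 12.1

CD = 0.0188 + 0.0513 × 1.34² = 0.1109
L/D = CL/CD = 1.34 / 0.1109 = 12.1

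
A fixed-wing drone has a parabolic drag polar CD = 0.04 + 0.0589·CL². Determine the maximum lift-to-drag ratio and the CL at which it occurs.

(L/D)max = 10.3, at CL = 0.824

For CD = CD0 + K·CL², (L/D)max occurs at CL* = √(CD0/K) and equals 1/(2√(K·CD0)).
(L/D)max = 1/(2√(0.0589 × 0.04)) = 1/(2 × 0.04854) = 10.3
CL* = √(0.04/0.0589) = 0.824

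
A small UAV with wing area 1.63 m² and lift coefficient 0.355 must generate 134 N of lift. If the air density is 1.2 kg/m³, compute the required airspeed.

L = ½ρv²S·CL ⇒ v = √(2L/(ρ·S·CL))
v = √(2 × 134 / (1.2 × 1.63 × 0.355)) = √386 = 19.6 m/s

v = 19.6 m/s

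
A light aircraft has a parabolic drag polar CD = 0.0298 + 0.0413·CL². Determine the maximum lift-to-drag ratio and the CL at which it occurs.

(L/D)max = 14.3, at CL = 0.849

For CD = CD0 + K·CL², (L/D)max occurs at CL* = √(CD0/K) and equals 1/(2√(K·CD0)).
(L/D)max = 1/(2√(0.0413 × 0.0298)) = 1/(2 × 0.03508) = 14.3
CL* = √(0.0298/0.0413) = 0.849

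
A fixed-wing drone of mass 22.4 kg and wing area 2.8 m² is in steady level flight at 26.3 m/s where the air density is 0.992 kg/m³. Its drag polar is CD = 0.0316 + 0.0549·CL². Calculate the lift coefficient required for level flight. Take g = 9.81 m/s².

CL = 0.229

In steady level flight, lift balances weight: W = mg = 22.4 × 9.81 = 219.74 N.
q = ½ρv² = ½ × 0.992 × 26.3² = 343.1 Pa.
CL = W/(q·S) = 219.74 / (343.1 × 2.8) = 0.2288.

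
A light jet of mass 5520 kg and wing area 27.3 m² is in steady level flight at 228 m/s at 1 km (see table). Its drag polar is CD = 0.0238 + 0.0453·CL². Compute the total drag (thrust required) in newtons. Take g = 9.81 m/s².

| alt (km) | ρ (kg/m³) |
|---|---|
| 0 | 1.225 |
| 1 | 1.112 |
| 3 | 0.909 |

At 1 km, from the table: ρ = 1.112 kg/m³.
Weight W = mg = 5520 × 9.81 = 54151 N; in level flight L = W.
Dynamic pressure q = 0.5 × 1.112 × 228² = 28900 Pa.
CL = 2W/(ρv²S) = 2×54151/(1.112×228²×27.3) = 0.06863.
CD = 0.0238 + 0.0453 × 0.06863² = 0.02401.
D = q·S·CD = 28900 × 27.3 × 0.02401 = 18950 N

D = 18900 N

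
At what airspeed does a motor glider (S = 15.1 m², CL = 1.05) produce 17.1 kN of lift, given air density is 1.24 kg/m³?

v = 41.7 m/s

L = ½ρv²S·CL ⇒ v = √(2L/(ρ·S·CL))
v = √(2 × 17100 / (1.24 × 15.1 × 1.05)) = √1740 = 41.7 m/s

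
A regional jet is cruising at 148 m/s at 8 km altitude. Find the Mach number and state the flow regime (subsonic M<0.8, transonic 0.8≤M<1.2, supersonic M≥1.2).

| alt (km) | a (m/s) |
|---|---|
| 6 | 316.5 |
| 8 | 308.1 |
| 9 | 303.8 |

At 8 km, from the table: a = 308.1 m/s.
M = v/a = 148 / 308.1 = 0.48
M = 0.48 → subsonic.

M = 0.48 (subsonic)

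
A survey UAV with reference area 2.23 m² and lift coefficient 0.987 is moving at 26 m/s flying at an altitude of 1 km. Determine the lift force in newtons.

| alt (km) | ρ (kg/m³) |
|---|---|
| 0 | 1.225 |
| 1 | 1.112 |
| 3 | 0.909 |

At 1 km, from the table: ρ = 1.112 kg/m³.
Dynamic pressure q = ½ρv² = ½ × 1.112 × 26² = 375.9 Pa.
L = q·S·CL = 375.9 × 2.23 × 0.987 = 827 N

L = 827 N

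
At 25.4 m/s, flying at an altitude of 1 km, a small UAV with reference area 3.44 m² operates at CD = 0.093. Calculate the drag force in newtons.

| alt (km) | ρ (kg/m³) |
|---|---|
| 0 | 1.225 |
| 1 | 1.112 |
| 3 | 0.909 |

At 1 km, from the table: ρ = 1.112 kg/m³.
D = ½ρv²S·CD = ½ × 1.112 × 25.4² × 3.44 × 0.093 = 115 N

D = 115 N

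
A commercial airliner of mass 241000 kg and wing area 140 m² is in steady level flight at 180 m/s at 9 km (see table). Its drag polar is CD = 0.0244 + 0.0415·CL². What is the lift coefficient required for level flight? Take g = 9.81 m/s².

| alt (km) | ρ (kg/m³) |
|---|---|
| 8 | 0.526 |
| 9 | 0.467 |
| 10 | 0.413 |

CL = 2.23

At 9 km, from the table: ρ = 0.467 kg/m³.
In steady level flight, lift balances weight: W = mg = 241000 × 9.81 = 2.3642×10^6 N.
Dynamic pressure q = 0.5 × 0.467 × 180² = 7565 Pa.
CL = W/(q·S) = 2.3642×10^6 / (7565 × 140) = 2.232.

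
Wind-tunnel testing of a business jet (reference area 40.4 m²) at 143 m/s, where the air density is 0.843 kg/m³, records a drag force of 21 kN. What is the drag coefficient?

CD = 0.0603

From D = ½ρv²S·CD, rearranging gives CD = 2D/(ρv²S).
CD = 2 × 21000 / (0.843 × 143² × 40.4) = 0.0603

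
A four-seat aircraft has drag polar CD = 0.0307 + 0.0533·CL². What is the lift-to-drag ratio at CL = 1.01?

L/D = 11.9

CD = 0.0307 + 0.0533 × 1.01² = 0.08507
L/D = CL/CD = 1.01 / 0.08507 = 11.9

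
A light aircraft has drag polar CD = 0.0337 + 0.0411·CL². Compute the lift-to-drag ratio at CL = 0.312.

L/D = 8.28

CD = 0.0337 + 0.0411 × 0.312² = 0.0377
L/D = CL/CD = 0.312 / 0.0377 = 8.28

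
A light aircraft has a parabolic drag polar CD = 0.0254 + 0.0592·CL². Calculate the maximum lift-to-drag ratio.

(L/D)max = 12.9

For CD = CD0 + K·CL², (L/D)max occurs at CL* = √(CD0/K) and equals 1/(2√(K·CD0)).
(L/D)max = 1/(2√(0.0592 × 0.0254)) = 1/(2 × 0.03878) = 12.9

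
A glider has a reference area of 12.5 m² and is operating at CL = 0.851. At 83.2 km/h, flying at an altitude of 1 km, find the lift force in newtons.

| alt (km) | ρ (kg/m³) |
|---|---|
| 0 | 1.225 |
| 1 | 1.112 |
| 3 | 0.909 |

At 1 km, from the table: ρ = 1.112 kg/m³.
Convert speed: v = 83.2 km/h ÷ 3.6 = 23.11 m/s.
L = ½ρv²S·CL = ½ × 1.112 × 23.11² × 12.5 × 0.851 = 3160 N

L = 3160 N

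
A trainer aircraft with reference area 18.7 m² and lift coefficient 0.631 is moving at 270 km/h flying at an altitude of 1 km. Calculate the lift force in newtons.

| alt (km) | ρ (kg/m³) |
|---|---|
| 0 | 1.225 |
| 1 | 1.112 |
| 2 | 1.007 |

At 1 km, from the table: ρ = 1.112 kg/m³.
Convert speed: v = 270 km/h ÷ 3.6 = 75 m/s.
Dynamic pressure q = ½ρv² = ½ × 1.112 × 75² = 3128 Pa.
L = q·S·CL = 3128 × 18.7 × 0.631 = 36900 N ≈ 36.9 kN

L = 36900 N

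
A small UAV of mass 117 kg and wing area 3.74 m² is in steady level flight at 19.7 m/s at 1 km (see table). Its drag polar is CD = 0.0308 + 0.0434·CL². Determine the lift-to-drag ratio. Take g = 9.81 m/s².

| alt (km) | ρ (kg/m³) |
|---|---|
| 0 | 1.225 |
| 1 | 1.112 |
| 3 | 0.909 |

At 1 km, from the table: ρ = 1.112 kg/m³.
In steady level flight, lift balances weight: W = mg = 117 × 9.81 = 1147.8 N.
Dynamic pressure q = 0.5 × 1.112 × 19.7² = 215.8 Pa.
CL = 2W/(ρv²S) = 2×1147.8/(1.112×19.7²×3.74) = 1.422.
CD = 0.0308 + 0.0434 × 1.422² = 0.1186.
L/D = CL/CD = 1.422 / 0.1186 = 12

L/D = 12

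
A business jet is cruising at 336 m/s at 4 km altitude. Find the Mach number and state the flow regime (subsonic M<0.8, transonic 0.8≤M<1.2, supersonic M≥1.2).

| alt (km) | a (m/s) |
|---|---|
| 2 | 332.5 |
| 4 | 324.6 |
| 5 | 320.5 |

At 4 km, from the table: a = 324.6 m/s.
M = v/a = 336 / 324.6 = 1.04
M = 1.04 → transonic.

M = 1.04 (transonic)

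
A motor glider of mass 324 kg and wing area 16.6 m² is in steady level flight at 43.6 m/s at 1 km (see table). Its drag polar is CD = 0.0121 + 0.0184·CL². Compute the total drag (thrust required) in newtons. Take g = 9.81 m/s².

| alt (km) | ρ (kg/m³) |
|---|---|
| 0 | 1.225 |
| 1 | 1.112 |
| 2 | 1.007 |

At 1 km, from the table: ρ = 1.112 kg/m³.
In steady level flight, lift balances weight: W = mg = 324 × 9.81 = 3178.4 N.
Dynamic pressure q = 0.5 × 1.112 × 43.6² = 1057 Pa.
Required CL = L/(qS) = 3178.4/(1057·16.6) = 0.1812.
CD = 0.0121 + 0.0184 × 0.1812² = 0.0127.
D = q·S·CD = 1057 × 16.6 × 0.0127 = 222.9 N

D = 223 N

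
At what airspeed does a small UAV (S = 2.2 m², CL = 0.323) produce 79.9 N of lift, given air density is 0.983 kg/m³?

v = 15.1 m/s

L = ½ρv²S·CL ⇒ v = √(2L/(ρ·S·CL))
v = √(2 × 79.9 / (0.983 × 2.2 × 0.323)) = √228.8 = 15.1 m/s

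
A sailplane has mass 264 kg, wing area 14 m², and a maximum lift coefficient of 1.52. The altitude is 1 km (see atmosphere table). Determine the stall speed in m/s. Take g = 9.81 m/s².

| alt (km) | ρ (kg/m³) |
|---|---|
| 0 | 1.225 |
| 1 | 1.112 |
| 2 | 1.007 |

V_stall = 14.8 m/s

At 1 km, from the table: ρ = 1.112 kg/m³.
Stall occurs when L = W at CL,max. W = mg = 264 × 9.81 = 2590 N.
From L = ½ρV²S·CL,max = W: V_stall = √(2W/(ρSCL,max)) = √(2·2590/(1.112·14·1.52))
V_stall = √218.9 = 14.8 m/s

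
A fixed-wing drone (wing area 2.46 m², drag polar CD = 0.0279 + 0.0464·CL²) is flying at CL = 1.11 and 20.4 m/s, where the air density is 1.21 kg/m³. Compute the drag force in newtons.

CD = 0.0279 + 0.0464 × 1.11² = 0.08507
D = ½ρv²S·CD = ½ × 1.21 × 20.4² × 2.46 × 0.08507 = 52.7 N

D = 52.7 N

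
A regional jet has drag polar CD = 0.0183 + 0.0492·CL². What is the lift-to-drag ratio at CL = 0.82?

CD = 0.0183 + 0.0492 × 0.82² = 0.05138
L/D = CL/CD = 0.82 / 0.05138 = 16

L/D = 16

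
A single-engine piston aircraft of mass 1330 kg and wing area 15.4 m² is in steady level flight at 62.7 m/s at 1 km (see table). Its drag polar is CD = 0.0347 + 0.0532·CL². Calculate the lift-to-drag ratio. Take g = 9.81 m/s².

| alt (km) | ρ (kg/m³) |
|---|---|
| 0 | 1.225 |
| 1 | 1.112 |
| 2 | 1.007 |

L/D = 9.08

At 1 km, from the table: ρ = 1.112 kg/m³.
Level flight ⇒ L = W = m·g = 1330 × 9.81 = 13047 N.
q = ½ρv² = ½ × 1.112 × 62.7² = 2186 Pa.
Required CL = L/(qS) = 13047/(2186·15.4) = 0.3876.
CD = 0.0347 + 0.0532 × 0.3876² = 0.04269.
L/D = CL/CD = 0.3876 / 0.04269 = 9.08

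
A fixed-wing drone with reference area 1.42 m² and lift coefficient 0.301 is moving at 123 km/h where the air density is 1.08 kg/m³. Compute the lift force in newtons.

L = 269 N

Convert speed: v = 123 km/h ÷ 3.6 = 34.17 m/s.
L = ½ρv²S·CL = ½ × 1.08 × 34.17² × 1.42 × 0.301 = 269 N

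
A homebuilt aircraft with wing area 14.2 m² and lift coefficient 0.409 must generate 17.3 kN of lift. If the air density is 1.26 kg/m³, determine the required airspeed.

L = ½ρv²S·CL ⇒ v = √(2L/(ρ·S·CL))
v = √(2 × 17300 / (1.26 × 14.2 × 0.409)) = √4728 = 68.8 m/s

v = 68.8 m/s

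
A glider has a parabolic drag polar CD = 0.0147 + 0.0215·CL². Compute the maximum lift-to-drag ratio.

For CD = CD0 + K·CL², (L/D)max occurs at CL* = √(CD0/K) and equals 1/(2√(K·CD0)).
(L/D)max = 1/(2√(0.0215 × 0.0147)) = 1/(2 × 0.01778) = 28.1

(L/D)max = 28.1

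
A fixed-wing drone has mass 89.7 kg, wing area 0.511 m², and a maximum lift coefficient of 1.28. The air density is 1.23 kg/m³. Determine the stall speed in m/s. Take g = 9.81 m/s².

Weight W = mg = 89.7 × 9.81 = 880 N.
From L = ½ρV²S·CL,max = W: V_stall = √(2W/(ρSCL,max)) = √(2·880/(1.23·0.511·1.28))
V_stall = √2188 = 46.8 m/s

V_stall = 46.8 m/s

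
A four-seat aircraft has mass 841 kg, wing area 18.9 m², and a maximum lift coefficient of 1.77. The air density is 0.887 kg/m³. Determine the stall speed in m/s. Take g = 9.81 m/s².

Stall occurs when L = W at CL,max. W = mg = 841 × 9.81 = 8250 N.
V_stall = √(2W/(ρ·S·CL,max)) = √(2 × 8250 / (0.887 × 18.9 × 1.77))
V_stall = √556.1 = 23.6 m/s

V_stall = 23.6 m/s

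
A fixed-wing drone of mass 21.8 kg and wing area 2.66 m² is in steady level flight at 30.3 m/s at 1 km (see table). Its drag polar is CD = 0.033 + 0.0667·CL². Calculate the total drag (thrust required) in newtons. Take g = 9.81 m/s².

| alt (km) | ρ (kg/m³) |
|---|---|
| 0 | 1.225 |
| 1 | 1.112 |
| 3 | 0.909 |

At 1 km, from the table: ρ = 1.112 kg/m³.
In steady level flight, lift balances weight: W = mg = 21.8 × 9.81 = 213.86 N.
q = ½ρv² = ½ × 1.112 × 30.3² = 510.5 Pa.
CL = W/(q·S) = 213.86 / (510.5 × 2.66) = 0.1575.
CD = 0.033 + 0.0667 × 0.1575² = 0.03465.
D = q·S·CD = 510.5 × 2.66 × 0.03465 = 47.05 N

D = 47.1 N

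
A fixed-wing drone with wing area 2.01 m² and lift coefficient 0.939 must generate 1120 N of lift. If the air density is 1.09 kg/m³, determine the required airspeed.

L = ½ρv²S·CL ⇒ v = √(2L/(ρ·S·CL))
v = √(2 × 1120 / (1.09 × 2.01 × 0.939)) = √1089 = 33 m/s

v = 33 m/s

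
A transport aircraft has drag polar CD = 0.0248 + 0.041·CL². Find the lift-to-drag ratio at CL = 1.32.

CD = 0.0248 + 0.041 × 1.32² = 0.09624
L/D = CL/CD = 1.32 / 0.09624 = 13.7

L/D = 13.7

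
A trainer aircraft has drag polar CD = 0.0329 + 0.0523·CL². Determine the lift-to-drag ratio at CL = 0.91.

CD = 0.0329 + 0.0523 × 0.91² = 0.07621
L/D = CL/CD = 0.91 / 0.07621 = 11.9

L/D = 11.9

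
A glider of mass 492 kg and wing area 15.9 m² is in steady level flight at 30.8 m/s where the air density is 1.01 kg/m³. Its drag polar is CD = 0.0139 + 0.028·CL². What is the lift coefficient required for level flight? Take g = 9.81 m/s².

In steady level flight, lift balances weight: W = mg = 492 × 9.81 = 4826.5 N.
Dynamic pressure q = 0.5 × 1.01 × 30.8² = 479.1 Pa.
CL = 2W/(ρv²S) = 2×4826.5/(1.01×30.8²×15.9) = 0.6336.

CL = 0.634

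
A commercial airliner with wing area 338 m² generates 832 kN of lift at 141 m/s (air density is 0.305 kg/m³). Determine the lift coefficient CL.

CL = 0.812

From L = ½ρv²S·CL, rearranging gives CL = 2L/(ρv²S).
CL = 2 × 8.32×10^5 / (0.305 × 141² × 338) = 0.812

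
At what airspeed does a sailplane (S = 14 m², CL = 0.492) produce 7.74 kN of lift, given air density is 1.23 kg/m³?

v = 42.7 m/s

L = ½ρv²S·CL ⇒ v = √(2L/(ρ·S·CL))
v = √(2 × 7740 / (1.23 × 14 × 0.492)) = √1827 = 42.7 m/s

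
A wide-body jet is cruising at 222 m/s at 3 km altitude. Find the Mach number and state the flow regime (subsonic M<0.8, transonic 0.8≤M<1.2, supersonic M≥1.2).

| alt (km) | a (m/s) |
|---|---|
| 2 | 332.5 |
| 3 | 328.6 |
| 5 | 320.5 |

M = 0.676 (subsonic)

At 3 km, from the table: a = 328.6 m/s.
M = v/a = 222 / 328.6 = 0.676
M = 0.676 → subsonic.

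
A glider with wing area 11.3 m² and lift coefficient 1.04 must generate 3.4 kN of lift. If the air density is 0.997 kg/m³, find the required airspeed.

v = 24.1 m/s

L = ½ρv²S·CL ⇒ v = √(2L/(ρ·S·CL))
v = √(2 × 3400 / (0.997 × 11.3 × 1.04)) = √580.4 = 24.1 m/s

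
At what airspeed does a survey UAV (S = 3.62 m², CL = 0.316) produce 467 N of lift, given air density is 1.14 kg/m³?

L = ½ρv²S·CL ⇒ v = √(2L/(ρ·S·CL))
v = √(2 × 467 / (1.14 × 3.62 × 0.316)) = √716.2 = 26.8 m/s

v = 26.8 m/s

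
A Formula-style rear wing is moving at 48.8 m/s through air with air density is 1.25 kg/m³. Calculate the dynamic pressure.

q = 1490 Pa

q = ½ρv² = ½ × 1.25 × 48.8² = 1490 Pa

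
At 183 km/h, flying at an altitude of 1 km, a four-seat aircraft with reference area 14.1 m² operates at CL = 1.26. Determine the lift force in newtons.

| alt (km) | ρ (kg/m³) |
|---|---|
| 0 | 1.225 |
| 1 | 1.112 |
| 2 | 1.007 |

L = 25500 N

At 1 km, from the table: ρ = 1.112 kg/m³.
Convert speed: v = 183 km/h ÷ 3.6 = 50.83 m/s.
L = ½ρv²S·CL = ½ × 1.112 × 50.83² × 14.1 × 1.26 = 25500 N ≈ 25.5 kN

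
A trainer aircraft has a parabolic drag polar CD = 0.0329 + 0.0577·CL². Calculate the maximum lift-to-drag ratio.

(L/D)max = 11.5

For CD = CD0 + K·CL², (L/D)max occurs at CL* = √(CD0/K) and equals 1/(2√(K·CD0)).
(L/D)max = 1/(2√(0.0577 × 0.0329)) = 1/(2 × 0.04357) = 11.5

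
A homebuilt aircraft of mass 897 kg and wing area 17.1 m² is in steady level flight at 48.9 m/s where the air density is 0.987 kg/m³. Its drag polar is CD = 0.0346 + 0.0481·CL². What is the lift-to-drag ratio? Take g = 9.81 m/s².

L/D = 9.97

In steady level flight, lift balances weight: W = mg = 897 × 9.81 = 8799.6 N.
Dynamic pressure q = 0.5 × 0.987 × 48.9² = 1180 Pa.
CL = 2W/(ρv²S) = 2×8799.6/(0.987×48.9²×17.1) = 0.4361.
CD = 0.0346 + 0.0481 × 0.4361² = 0.04375.
L/D = CL/CD = 0.4361 / 0.04375 = 9.97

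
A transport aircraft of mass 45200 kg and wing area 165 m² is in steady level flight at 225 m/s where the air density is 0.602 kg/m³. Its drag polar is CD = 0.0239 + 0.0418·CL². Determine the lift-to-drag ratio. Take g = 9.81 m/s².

L/D = 7

Weight W = mg = 45200 × 9.81 = 4.4341×10^5 N; in level flight L = W.
Dynamic pressure q = 0.5 × 0.602 × 225² = 15240 Pa.
Required CL = L/(qS) = 4.4341×10^5/(15240·165) = 0.1764.
CD = 0.0239 + 0.0418 × 0.1764² = 0.0252.
L/D = CL/CD = 0.1764 / 0.0252 = 7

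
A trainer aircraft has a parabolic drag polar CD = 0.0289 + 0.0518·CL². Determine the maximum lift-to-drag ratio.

For CD = CD0 + K·CL², (L/D)max occurs at CL* = √(CD0/K) and equals 1/(2√(K·CD0)).
(L/D)max = 1/(2√(0.0518 × 0.0289)) = 1/(2 × 0.03869) = 12.9

(L/D)max = 12.9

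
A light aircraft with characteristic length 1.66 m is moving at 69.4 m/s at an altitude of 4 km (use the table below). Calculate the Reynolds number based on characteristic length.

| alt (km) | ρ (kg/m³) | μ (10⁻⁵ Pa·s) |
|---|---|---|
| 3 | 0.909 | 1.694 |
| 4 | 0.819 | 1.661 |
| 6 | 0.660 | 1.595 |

At 4 km, from the table: ρ = 0.819 kg/m³, μ = 1.661×10⁻⁵ Pa·s.
Re = ρ·v·c/μ = 0.819 × 69.4 × 1.66 / (1.661×10⁻⁵) = 5.68×10^6

Re = 5.68×10^6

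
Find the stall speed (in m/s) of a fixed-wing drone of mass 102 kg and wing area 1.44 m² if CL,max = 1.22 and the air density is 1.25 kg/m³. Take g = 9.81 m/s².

Stall occurs when L = W at CL,max. W = mg = 102 × 9.81 = 1001 N.
From L = ½ρV²S·CL,max = W: V_stall = √(2W/(ρSCL,max)) = √(2·1001/(1.25·1.44·1.22))
V_stall = √911.3 = 30.2 m/s

V_stall = 30.2 m/s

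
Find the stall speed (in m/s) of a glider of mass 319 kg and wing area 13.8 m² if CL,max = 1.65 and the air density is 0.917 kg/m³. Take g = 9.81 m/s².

V_stall = 17.3 m/s

Weight W = mg = 319 × 9.81 = 3129 N.
From L = ½ρV²S·CL,max = W: V_stall = √(2W/(ρSCL,max)) = √(2·3129/(0.917·13.8·1.65))
V_stall = √299.7 = 17.3 m/s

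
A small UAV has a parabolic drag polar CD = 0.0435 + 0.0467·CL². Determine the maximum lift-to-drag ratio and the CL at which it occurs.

(L/D)max = 11.1, at CL = 0.965

For CD = CD0 + K·CL², (L/D)max occurs at CL* = √(CD0/K) and equals 1/(2√(K·CD0)).
(L/D)max = 1/(2√(0.0467 × 0.0435)) = 1/(2 × 0.04507) = 11.1
CL* = √(0.0435/0.0467) = 0.965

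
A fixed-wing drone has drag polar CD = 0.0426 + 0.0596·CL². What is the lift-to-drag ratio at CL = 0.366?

CD = 0.0426 + 0.0596 × 0.366² = 0.05058
L/D = CL/CD = 0.366 / 0.05058 = 7.24

L/D = 7.24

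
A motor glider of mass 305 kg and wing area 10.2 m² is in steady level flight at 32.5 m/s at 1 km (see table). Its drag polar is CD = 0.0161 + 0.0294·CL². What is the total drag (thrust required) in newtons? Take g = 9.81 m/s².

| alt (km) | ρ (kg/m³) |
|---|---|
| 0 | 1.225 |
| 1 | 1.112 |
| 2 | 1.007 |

D = 140 N

At 1 km, from the table: ρ = 1.112 kg/m³.
Level flight ⇒ L = W = m·g = 305 × 9.81 = 2992.1 N.
Dynamic pressure q = 0.5 × 1.112 × 32.5² = 587.3 Pa.
CL = 2W/(ρv²S) = 2×2992.1/(1.112×32.5²×10.2) = 0.4995.
CD = 0.0161 + 0.0294 × 0.4995² = 0.02344.
D = q·S·CD = 587.3 × 10.2 × 0.02344 = 140.4 N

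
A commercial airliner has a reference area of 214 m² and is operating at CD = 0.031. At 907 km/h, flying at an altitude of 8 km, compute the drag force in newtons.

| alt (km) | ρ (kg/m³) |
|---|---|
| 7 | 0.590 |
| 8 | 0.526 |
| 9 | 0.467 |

At 8 km, from the table: ρ = 0.526 kg/m³.
Convert speed: v = 907 km/h ÷ 3.6 = 251.9 m/s.
Dynamic pressure q = ½ρv² = ½ × 0.526 × 251.9² = 16690 Pa.
D = q·S·CD = 16690 × 214 × 0.031 = 1.11×10^5 N ≈ 111 kN

D = 1.11×10^5 N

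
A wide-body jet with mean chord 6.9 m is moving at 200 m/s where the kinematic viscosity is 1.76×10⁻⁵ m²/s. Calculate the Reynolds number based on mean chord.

Re = 7.84×10^7

Re = v·c/ν = 200 × 6.9 / (1.76×10⁻⁵) = 7.84×10^7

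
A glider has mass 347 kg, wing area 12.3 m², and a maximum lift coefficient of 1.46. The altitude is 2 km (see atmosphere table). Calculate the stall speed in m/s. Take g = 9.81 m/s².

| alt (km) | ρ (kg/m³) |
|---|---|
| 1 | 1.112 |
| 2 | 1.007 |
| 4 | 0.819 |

At 2 km, from the table: ρ = 1.007 kg/m³.
Weight W = mg = 347 × 9.81 = 3404 N.
V_stall = √(2W/(ρ·S·CL,max)) = √(2 × 3404 / (1.007 × 12.3 × 1.46))
V_stall = √376.5 = 19.4 m/s

V_stall = 19.4 m/s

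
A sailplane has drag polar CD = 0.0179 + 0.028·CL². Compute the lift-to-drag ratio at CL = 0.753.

L/D = 22.3

CD = 0.0179 + 0.028 × 0.753² = 0.03378
L/D = CL/CD = 0.753 / 0.03378 = 22.3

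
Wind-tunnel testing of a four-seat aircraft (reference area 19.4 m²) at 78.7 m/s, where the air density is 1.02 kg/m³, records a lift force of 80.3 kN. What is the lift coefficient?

From L = ½ρv²S·CL, rearranging gives CL = 2L/(ρv²S).
CL = 2 × 80300 / (1.02 × 78.7² × 19.4) = 1.31

CL = 1.31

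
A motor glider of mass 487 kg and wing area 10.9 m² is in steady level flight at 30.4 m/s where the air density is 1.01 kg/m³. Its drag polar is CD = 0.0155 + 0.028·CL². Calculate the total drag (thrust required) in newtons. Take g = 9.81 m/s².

D = 204 N

Weight W = mg = 487 × 9.81 = 4777.5 N; in level flight L = W.
Dynamic pressure q = 0.5 × 1.01 × 30.4² = 466.7 Pa.
CL = W/(q·S) = 4777.5 / (466.7 × 10.9) = 0.9391.
CD = 0.0155 + 0.028 × 0.9391² = 0.0402.
D = q·S·CD = 466.7 × 10.9 × 0.0402 = 204.5 N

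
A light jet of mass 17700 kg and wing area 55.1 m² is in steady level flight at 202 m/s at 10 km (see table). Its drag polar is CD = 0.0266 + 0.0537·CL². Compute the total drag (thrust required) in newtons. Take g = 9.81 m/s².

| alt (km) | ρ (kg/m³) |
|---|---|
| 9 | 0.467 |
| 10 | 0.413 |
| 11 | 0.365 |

D = 15800 N

At 10 km, from the table: ρ = 0.413 kg/m³.
Level flight ⇒ L = W = m·g = 17700 × 9.81 = 1.7364×10^5 N.
q = ½ρv² = ½ × 0.413 × 202² = 8426 Pa.
CL = 2W/(ρv²S) = 2×1.7364×10^5/(0.413×202²×55.1) = 0.374.
CD = 0.0266 + 0.0537 × 0.374² = 0.03411.
D = q·S·CD = 8426 × 55.1 × 0.03411 = 15840 N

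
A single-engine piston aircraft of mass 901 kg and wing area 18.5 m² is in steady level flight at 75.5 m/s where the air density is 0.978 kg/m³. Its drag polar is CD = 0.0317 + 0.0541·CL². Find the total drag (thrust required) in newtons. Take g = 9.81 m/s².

D = 1720 N

Weight W = mg = 901 × 9.81 = 8838.8 N; in level flight L = W.
q = ½ρv² = ½ × 0.978 × 75.5² = 2787 Pa.
CL = W/(q·S) = 8838.8 / (2787 × 18.5) = 0.1714.
CD = 0.0317 + 0.0541 × 0.1714² = 0.03329.
D = q·S·CD = 2787 × 18.5 × 0.03329 = 1717 N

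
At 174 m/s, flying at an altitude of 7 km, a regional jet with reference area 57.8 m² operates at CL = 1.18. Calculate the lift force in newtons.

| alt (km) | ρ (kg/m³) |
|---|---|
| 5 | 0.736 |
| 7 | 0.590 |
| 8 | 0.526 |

L = 6.09×10^5 N

At 7 km, from the table: ρ = 0.590 kg/m³.
L = ½ρv²S·CL = ½ × 0.59 × 174² × 57.8 × 1.18 = 6.09×10^5 N ≈ 609 kN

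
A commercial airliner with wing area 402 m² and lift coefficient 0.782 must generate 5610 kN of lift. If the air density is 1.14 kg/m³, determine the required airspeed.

v = 177 m/s

L = ½ρv²S·CL ⇒ v = √(2L/(ρ·S·CL))
v = √(2 × 5.61×10^6 / (1.14 × 402 × 0.782)) = √31310 = 177 m/s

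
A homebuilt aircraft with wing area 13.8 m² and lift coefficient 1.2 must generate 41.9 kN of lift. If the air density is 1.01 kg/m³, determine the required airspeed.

v = 70.8 m/s

L = ½ρv²S·CL ⇒ v = √(2L/(ρ·S·CL))
v = √(2 × 41900 / (1.01 × 13.8 × 1.2)) = √5010 = 70.8 m/s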